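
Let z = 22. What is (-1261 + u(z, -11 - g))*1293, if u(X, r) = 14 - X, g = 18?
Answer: -1640817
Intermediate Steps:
(-1261 + u(z, -11 - g))*1293 = (-1261 + (14 - 1*22))*1293 = (-1261 + (14 - 22))*1293 = (-1261 - 8)*1293 = -1269*1293 = -1640817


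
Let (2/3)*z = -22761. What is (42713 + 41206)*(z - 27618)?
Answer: -10365590961/2 ≈ -5.1828e+9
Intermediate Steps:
z = -68283/2 (z = (3/2)*(-22761) = -68283/2 ≈ -34142.)
(42713 + 41206)*(z - 27618) = (42713 + 41206)*(-68283/2 - 27618) = 83919*(-123519/2) = -10365590961/2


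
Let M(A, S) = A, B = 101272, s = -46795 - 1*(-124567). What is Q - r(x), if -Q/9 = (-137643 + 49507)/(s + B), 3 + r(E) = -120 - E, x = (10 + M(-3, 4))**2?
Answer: 7897198/44761 ≈ 176.43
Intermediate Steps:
s = 77772 (s = -46795 + 124567 = 77772)
x = 49 (x = (10 - 3)**2 = 7**2 = 49)
r(E) = -123 - E (r(E) = -3 + (-120 - E) = -123 - E)
Q = 198306/44761 (Q = -9*(-137643 + 49507)/(77772 + 101272) = -(-793224)/179044 = -9*(-22034/44761) = 198306/44761 ≈ 4.4303)
Q - r(x) = 198306/44761 - (-123 - 1*49) = 198306/44761 - (-123 - 49) = 198306/44761 - 1*(-172) = 198306/44761 + 172 = 7897198/44761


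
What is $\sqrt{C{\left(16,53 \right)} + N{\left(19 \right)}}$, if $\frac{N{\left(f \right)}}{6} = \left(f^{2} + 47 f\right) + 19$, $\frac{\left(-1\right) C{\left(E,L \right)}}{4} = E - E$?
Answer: $\sqrt{7638} \approx 87.396$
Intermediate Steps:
$C{\left(E,L \right)} = 0$ ($C{\left(E,L \right)} = - 4 \left(E - E\right) = \left(-4\right) 0 = 0$)
$N{\left(f \right)} = 114 + 6 f^{2} + 282 f$ ($N{\left(f \right)} = 6 \left(\left(f^{2} + 47 f\right) + 19\right) = 6 \left(19 + f^{2} + 47 f\right) = 114 + 6 f^{2} + 282 f$)
$\sqrt{C{\left(16,53 \right)} + N{\left(19 \right)}} = \sqrt{0 + \left(114 + 6 \cdot 19^{2} + 282 \cdot 19\right)} = \sqrt{0 + \left(114 + 6 \cdot 361 + 5358\right)} = \sqrt{0 + \left(114 + 2166 + 5358\right)} = \sqrt{0 + 7638} = \sqrt{7638}$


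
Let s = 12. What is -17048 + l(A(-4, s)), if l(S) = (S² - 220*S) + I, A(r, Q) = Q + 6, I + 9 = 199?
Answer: -20494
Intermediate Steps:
I = 190 (I = -9 + 199 = 190)
A(r, Q) = 6 + Q
l(S) = 190 + S² - 220*S (l(S) = (S² - 220*S) + 190 = 190 + S² - 220*S)
-17048 + l(A(-4, s)) = -17048 + (190 + (6 + 12)² - 220*(6 + 12)) = -17048 + (190 + 18² - 220*18) = -17048 + (190 + 324 - 3960) = -17048 - 3446 = -20494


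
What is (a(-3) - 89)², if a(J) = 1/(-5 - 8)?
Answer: 1340964/169 ≈ 7934.7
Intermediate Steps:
a(J) = -1/13 (a(J) = 1/(-13) = -1/13)
(a(-3) - 89)² = (-1/13 - 89)² = (-1158/13)² = 1340964/169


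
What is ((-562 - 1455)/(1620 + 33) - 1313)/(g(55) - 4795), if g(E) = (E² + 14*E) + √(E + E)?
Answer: 217240600/165281817 + 1086203*√110/826409085 ≈ 1.3281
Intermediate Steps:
g(E) = E² + 14*E + √2*√E (g(E) = (E² + 14*E) + √(2*E) = (E² + 14*E) + √2*√E = E² + 14*E + √2*√E)
((-562 - 1455)/(1620 + 33) - 1313)/(g(55) - 4795) = ((-562 - 1455)/(1620 + 33) - 1313)/((55² + 14*55 + √2*√55) - 4795) = (-2017/1653 - 1313)/((3025 + 770 + √110) - 4795) = (-2017*1/1653 - 1313)/((3795 + √110) - 4795) = (-2017/1653 - 1313)/(-1000 + √110) = -2172406/(1653*(-1000 + √110))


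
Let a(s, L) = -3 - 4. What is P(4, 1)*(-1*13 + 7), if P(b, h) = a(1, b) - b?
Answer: 66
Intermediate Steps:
a(s, L) = -7
P(b, h) = -7 - b
P(4, 1)*(-1*13 + 7) = (-7 - 1*4)*(-1*13 + 7) = (-7 - 4)*(-13 + 7) = -11*(-6) = 66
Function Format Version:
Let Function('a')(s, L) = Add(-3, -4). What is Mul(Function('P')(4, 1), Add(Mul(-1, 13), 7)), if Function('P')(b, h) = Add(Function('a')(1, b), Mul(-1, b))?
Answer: 66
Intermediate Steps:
Function('a')(s, L) = -7
Function('P')(b, h) = Add(-7, Mul(-1, b))
Mul(Function('P')(4, 1), Add(Mul(-1, 13), 7)) = Mul(Add(-7, Mul(-1, 4)), Add(Mul(-1, 13), 7)) = Mul(Add(-7, -4), Add(-13, 7)) = Mul(-11, -6) = 66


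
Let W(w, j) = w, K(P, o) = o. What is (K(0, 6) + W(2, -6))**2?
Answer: 64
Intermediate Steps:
(K(0, 6) + W(2, -6))**2 = (6 + 2)**2 = 8**2 = 64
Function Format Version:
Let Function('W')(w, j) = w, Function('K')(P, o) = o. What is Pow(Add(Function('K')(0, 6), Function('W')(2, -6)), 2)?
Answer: 64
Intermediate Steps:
Pow(Add(Function('K')(0, 6), Function('W')(2, -6)), 2) = Pow(Add(6, 2), 2) = Pow(8, 2) = 64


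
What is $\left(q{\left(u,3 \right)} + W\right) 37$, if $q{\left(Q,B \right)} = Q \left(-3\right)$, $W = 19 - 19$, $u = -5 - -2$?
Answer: $333$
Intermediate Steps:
$u = -3$ ($u = -5 + 2 = -3$)
$W = 0$ ($W = 19 - 19 = 0$)
$q{\left(Q,B \right)} = - 3 Q$
$\left(q{\left(u,3 \right)} + W\right) 37 = \left(\left(-3\right) \left(-3\right) + 0\right) 37 = \left(9 + 0\right) 37 = 9 \cdot 37 = 333$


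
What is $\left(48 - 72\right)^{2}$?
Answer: $576$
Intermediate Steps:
$\left(48 - 72\right)^{2} = \left(-24\right)^{2} = 576$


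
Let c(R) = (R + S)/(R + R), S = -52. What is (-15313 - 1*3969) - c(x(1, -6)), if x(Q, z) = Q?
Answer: -38513/2 ≈ -19257.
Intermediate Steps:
c(R) = (-52 + R)/(2*R) (c(R) = (R - 52)/(R + R) = (-52 + R)/((2*R)) = (-52 + R)*(1/(2*R)) = (-52 + R)/(2*R))
(-15313 - 1*3969) - c(x(1, -6)) = (-15313 - 1*3969) - (-52 + 1)/(2*1) = (-15313 - 3969) - (-51)/2 = -19282 - 1*(-51/2) = -19282 + 51/2 = -38513/2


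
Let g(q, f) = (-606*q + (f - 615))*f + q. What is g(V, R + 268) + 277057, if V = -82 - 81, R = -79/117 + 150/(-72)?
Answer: 5778760706917/219024 ≈ 2.6384e+7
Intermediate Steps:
R = -1291/468 (R = -79*1/117 + 150*(-1/72) = -79/117 - 25/12 = -1291/468 ≈ -2.7585)
V = -163
g(q, f) = q + f*(-615 + f - 606*q) (g(q, f) = (-606*q + (-615 + f))*f + q = (-615 + f - 606*q)*f + q = f*(-615 + f - 606*q) + q = q + f*(-615 + f - 606*q))
g(V, R + 268) + 277057 = (-163 + (-1291/468 + 268)² - 615*(-1291/468 + 268) - 606*(-1291/468 + 268)*(-163)) + 277057 = (-163 + (124133/468)² - 615*124133/468 - 606*124133/468*(-163)) + 277057 = (-163 + 15409001689/219024 - 25447265/156 + 2043601579/78) + 277057 = 5718078574549/219024 + 277057 = 5778760706917/219024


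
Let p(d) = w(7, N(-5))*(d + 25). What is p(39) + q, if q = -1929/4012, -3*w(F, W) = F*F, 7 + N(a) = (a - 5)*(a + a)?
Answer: -12587419/12036 ≈ -1045.8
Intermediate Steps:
N(a) = -7 + 2*a*(-5 + a) (N(a) = -7 + (a - 5)*(a + a) = -7 + (-5 + a)*(2*a) = -7 + 2*a*(-5 + a))
w(F, W) = -F**2/3 (w(F, W) = -F*F/3 = -F**2/3)
q = -1929/4012 (q = -1929*1/4012 = -1929/4012 ≈ -0.48081)
p(d) = -1225/3 - 49*d/3 (p(d) = (-1/3*7**2)*(d + 25) = (-1/3*49)*(25 + d) = -49*(25 + d)/3 = -1225/3 - 49*d/3)
p(39) + q = (-1225/3 - 49/3*39) - 1929/4012 = (-1225/3 - 637) - 1929/4012 = -3136/3 - 1929/4012 = -12587419/12036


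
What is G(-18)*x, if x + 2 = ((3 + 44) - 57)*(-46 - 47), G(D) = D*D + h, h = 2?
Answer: 302528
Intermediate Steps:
G(D) = 2 + D**2 (G(D) = D*D + 2 = D**2 + 2 = 2 + D**2)
x = 928 (x = -2 + ((3 + 44) - 57)*(-46 - 47) = -2 + (47 - 57)*(-93) = -2 - 10*(-93) = -2 + 930 = 928)
G(-18)*x = (2 + (-18)**2)*928 = (2 + 324)*928 = 326*928 = 302528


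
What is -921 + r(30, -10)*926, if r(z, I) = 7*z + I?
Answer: 184279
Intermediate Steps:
r(z, I) = I + 7*z
-921 + r(30, -10)*926 = -921 + (-10 + 7*30)*926 = -921 + (-10 + 210)*926 = -921 + 200*926 = -921 + 185200 = 184279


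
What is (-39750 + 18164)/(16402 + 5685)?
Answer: -21586/22087 ≈ -0.97732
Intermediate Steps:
(-39750 + 18164)/(16402 + 5685) = -21586/22087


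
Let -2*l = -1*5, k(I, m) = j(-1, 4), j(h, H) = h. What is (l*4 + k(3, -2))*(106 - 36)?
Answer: 630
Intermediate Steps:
k(I, m) = -1
l = 5/2 (l = -(-1)*5/2 = -1/2*(-5) = 5/2 ≈ 2.5000)
(l*4 + k(3, -2))*(106 - 36) = ((5/2)*4 - 1)*(106 - 36) = (10 - 1)*70 = 9*70 = 630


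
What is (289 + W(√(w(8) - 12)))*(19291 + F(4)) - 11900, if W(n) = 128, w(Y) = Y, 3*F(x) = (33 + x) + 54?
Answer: 8045096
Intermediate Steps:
F(x) = 29 + x/3 (F(x) = ((33 + x) + 54)/3 = (87 + x)/3 = 29 + x/3)
(289 + W(√(w(8) - 12)))*(19291 + F(4)) - 11900 = (289 + 128)*(19291 + (29 + (⅓)*4)) - 11900 = 417*(19291 + (29 + 4/3)) - 11900 = 417*(19291 + 91/3) - 11900 = 417*(57964/3) - 11900 = 8056996 - 11900 = 8045096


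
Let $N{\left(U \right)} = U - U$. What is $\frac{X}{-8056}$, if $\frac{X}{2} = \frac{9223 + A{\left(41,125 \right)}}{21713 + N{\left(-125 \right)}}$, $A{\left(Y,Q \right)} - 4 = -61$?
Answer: $- \frac{4583}{43729982} \approx -0.0001048$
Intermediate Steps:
$A{\left(Y,Q \right)} = -57$ ($A{\left(Y,Q \right)} = 4 - 61 = -57$)
$N{\left(U \right)} = 0$
$X = \frac{18332}{21713}$ ($X = 2 \frac{9223 - 57}{21713 + 0} = 2 \cdot \frac{9166}{21713} = \frac{18332}{21713} \approx 0.84429$)
$\frac{X}{-8056} = \frac{18332}{21713 \left(-8056\right)} = \frac{18332}{21713} \left(- \frac{1}{8056}\right) = - \frac{4583}{43729982}$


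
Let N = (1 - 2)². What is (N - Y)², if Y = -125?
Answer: 15876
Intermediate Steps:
N = 1 (N = (-1)² = 1)
(N - Y)² = (1 - 1*(-125))² = (1 + 125)² = 126² = 15876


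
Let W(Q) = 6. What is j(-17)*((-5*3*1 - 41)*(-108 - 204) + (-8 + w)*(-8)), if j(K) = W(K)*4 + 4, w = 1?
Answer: 490784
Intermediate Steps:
j(K) = 28 (j(K) = 6*4 + 4 = 24 + 4 = 28)
j(-17)*((-5*3*1 - 41)*(-108 - 204) + (-8 + w)*(-8)) = 28*((-5*3*1 - 41)*(-108 - 204) + (-8 + 1)*(-8)) = 28*((-15*1 - 41)*(-312) - 7*(-8)) = 28*((-15 - 41)*(-312) + 56) = 28*(-56*(-312) + 56) = 28*(17472 + 56) = 28*17528 = 490784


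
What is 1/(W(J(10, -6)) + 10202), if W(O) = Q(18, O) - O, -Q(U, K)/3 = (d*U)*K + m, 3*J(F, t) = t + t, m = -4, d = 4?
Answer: 1/11082 ≈ 9.0236e-5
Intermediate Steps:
J(F, t) = 2*t/3 (J(F, t) = (t + t)/3 = (2*t)/3 = 2*t/3)
Q(U, K) = 12 - 12*K*U (Q(U, K) = -3*((4*U)*K - 4) = -3*(4*K*U - 4) = -3*(-4 + 4*K*U) = 12 - 12*K*U)
W(O) = 12 - 217*O (W(O) = (12 - 12*O*18) - O = (12 - 216*O) - O = 12 - 217*O)
1/(W(J(10, -6)) + 10202) = 1/((12 - 434*(-6)/3) + 10202) = 1/((12 - 217*(-4)) + 10202) = 1/((12 + 868) + 10202) = 1/(880 + 10202) = 1/11082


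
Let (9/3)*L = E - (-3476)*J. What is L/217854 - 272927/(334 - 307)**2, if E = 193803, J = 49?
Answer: -6596639533/17646174 ≈ -373.83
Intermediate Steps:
L = 364127/3 (L = (193803 - (-3476)*49)/3 = (193803 - 1*(-170324))/3 = (193803 + 170324)/3 = (1/3)*364127 = 364127/3 ≈ 1.2138e+5)
L/217854 - 272927/(334 - 307)**2 = (364127/3)/217854 - 272927/(334 - 307)**2 = (364127/3)*(1/217854) - 272927/(27**2) = 364127/653562 - 272927/729 = -6596639533/17646174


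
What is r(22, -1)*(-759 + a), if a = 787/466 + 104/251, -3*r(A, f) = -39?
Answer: -1150905509/116966 ≈ -9839.7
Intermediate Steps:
r(A, f) = 13 (r(A, f) = -⅓*(-39) = 13)
a = 246001/116966 (a = 787*(1/466) + 104*(1/251) = 787/466 + 104/251 = 246001/116966 ≈ 2.1032)
r(22, -1)*(-759 + a) = 13*(-759 + 246001/116966) = 13*(-88531193/116966) = -1150905509/116966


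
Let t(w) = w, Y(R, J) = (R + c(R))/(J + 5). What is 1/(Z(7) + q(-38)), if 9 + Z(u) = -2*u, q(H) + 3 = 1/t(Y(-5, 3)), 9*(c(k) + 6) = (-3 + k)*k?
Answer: -59/1606 ≈ -0.036737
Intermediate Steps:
c(k) = -6 + k*(-3 + k)/9 (c(k) = -6 + ((-3 + k)*k)/9 = -6 + (k*(-3 + k))/9 = -6 + k*(-3 + k)/9)
Y(R, J) = (-6 + R²/9 + 2*R/3)/(5 + J) (Y(R, J) = (R + (-6 - R/3 + R²/9))/(J + 5) = (-6 + R²/9 + 2*R/3)/(5 + J))
q(H) = -249/59 (q(H) = -3 + 1/((-54 + (-5)² + 6*(-5))/(9*(5 + 3))) = -3 + 1/((⅑)*(-54 + 25 - 30)/8) = -3 + 1/((⅑)*(⅛)*(-59)) = -3 + 1/(-59/72) = -3 - 72/59 = -249/59)
Z(u) = -9 - 2*u
1/(Z(7) + q(-38)) = 1/((-9 - 2*7) - 249/59) = 1/((-9 - 14) - 249/59) = 1/(-23 - 249/59) = 1/(-1606/59) = -59/1606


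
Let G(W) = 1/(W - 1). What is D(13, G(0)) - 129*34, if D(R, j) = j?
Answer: -4387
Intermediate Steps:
G(W) = 1/(-1 + W)
D(13, G(0)) - 129*34 = 1/(-1 + 0) - 129*34 = 1/(-1) - 4386 = -1 - 4386 = -4387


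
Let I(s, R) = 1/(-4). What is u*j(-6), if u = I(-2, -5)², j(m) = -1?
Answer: -1/16 ≈ -0.062500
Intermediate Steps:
I(s, R) = -¼
u = 1/16 (u = (-¼)² = 1/16 ≈ 0.062500)
u*j(-6) = (1/16)*(-1) = -1/16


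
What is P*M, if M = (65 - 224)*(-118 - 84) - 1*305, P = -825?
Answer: -26245725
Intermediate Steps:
M = 31813 (M = -159*(-202) - 305 = 32118 - 305 = 31813)
P*M = -825*31813 = -26245725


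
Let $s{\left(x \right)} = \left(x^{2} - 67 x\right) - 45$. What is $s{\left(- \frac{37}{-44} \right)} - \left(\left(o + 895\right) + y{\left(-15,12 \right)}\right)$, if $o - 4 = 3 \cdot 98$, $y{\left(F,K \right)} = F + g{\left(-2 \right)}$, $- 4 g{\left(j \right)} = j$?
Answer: $- \frac{2476403}{1936} \approx -1279.1$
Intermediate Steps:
$g{\left(j \right)} = - \frac{j}{4}$
$s{\left(x \right)} = -45 + x^{2} - 67 x$
$y{\left(F,K \right)} = \frac{1}{2} + F$ ($y{\left(F,K \right)} = F - - \frac{1}{2} = F + \frac{1}{2} = \frac{1}{2} + F$)
$o = 298$ ($o = 4 + 3 \cdot 98 = 4 + 294 = 298$)
$s{\left(- \frac{37}{-44} \right)} - \left(\left(o + 895\right) + y{\left(-15,12 \right)}\right) = \left(-45 + \left(- \frac{37}{-44}\right)^{2} - 67 \left(- \frac{37}{-44}\right)\right) - \left(\left(298 + 895\right) + \left(\frac{1}{2} - 15\right)\right) = \left(-45 + \left(\left(-37\right) \left(- \frac{1}{44}\right)\right)^{2} - 67 \left(\left(-37\right) \left(- \frac{1}{44}\right)\right)\right) - \left(1193 - \frac{29}{2}\right) = \left(-45 + \left(\frac{37}{44}\right)^{2} - \frac{2479}{44}\right) - \frac{2357}{2} = \left(-45 + \frac{1369}{1936} - \frac{2479}{44}\right) - \frac{2357}{2} = - \frac{194827}{1936} - \frac{2357}{2} = - \frac{2476403}{1936}$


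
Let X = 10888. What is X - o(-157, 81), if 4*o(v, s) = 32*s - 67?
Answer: 41027/4 ≈ 10257.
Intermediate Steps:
o(v, s) = -67/4 + 8*s (o(v, s) = (32*s - 67)/4 = (-67 + 32*s)/4 = -67/4 + 8*s)
X - o(-157, 81) = 10888 - (-67/4 + 8*81) = 10888 - (-67/4 + 648) = 10888 - 1*2525/4 = 10888 - 2525/4 = 41027/4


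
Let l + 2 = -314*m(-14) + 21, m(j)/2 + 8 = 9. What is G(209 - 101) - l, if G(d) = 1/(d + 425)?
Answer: 324598/533 ≈ 609.00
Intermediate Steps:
m(j) = 2 (m(j) = -16 + 2*9 = -16 + 18 = 2)
G(d) = 1/(425 + d)
l = -609 (l = -2 + (-314*2 + 21) = -2 + (-628 + 21) = -2 - 607 = -609)
G(209 - 101) - l = 1/(425 + (209 - 101)) - 1*(-609) = 1/(425 + 108) + 609 = 1/533 + 609 = 324598/533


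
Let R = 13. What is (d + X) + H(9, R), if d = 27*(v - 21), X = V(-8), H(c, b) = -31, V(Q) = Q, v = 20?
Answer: -66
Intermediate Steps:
X = -8
d = -27 (d = 27*(20 - 21) = 27*(-1) = -27)
(d + X) + H(9, R) = (-27 - 8) - 31 = -35 - 31 = -66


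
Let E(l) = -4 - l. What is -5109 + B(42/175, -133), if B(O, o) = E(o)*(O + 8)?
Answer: -101151/25 ≈ -4046.0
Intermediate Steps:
B(O, o) = (-4 - o)*(8 + O) (B(O, o) = (-4 - o)*(O + 8) = (-4 - o)*(8 + O))
-5109 + B(42/175, -133) = -5109 - (4 - 133)*(8 + 42/175) = -5109 - 1*(-129)*(8 + 42*(1/175)) = -5109 - 1*(-129)*(8 + 6/25) = -5109 - 1*(-129)*206/25 = -5109 + 26574/25 = -101151/25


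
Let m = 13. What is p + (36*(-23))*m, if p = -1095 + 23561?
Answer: 11702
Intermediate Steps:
p = 22466
p + (36*(-23))*m = 22466 + (36*(-23))*13 = 22466 - 828*13 = 22466 - 10764 = 11702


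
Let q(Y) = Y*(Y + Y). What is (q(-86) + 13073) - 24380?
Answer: 3485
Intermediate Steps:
q(Y) = 2*Y**2 (q(Y) = Y*(2*Y) = 2*Y**2)
(q(-86) + 13073) - 24380 = (2*(-86)**2 + 13073) - 24380 = (2*7396 + 13073) - 24380 = (14792 + 13073) - 24380 = 27865 - 24380 = 3485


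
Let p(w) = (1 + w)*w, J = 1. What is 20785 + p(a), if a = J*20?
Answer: 21205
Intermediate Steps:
a = 20 (a = 1*20 = 20)
p(w) = w*(1 + w)
20785 + p(a) = 20785 + 20*(1 + 20) = 20785 + 20*21 = 20785 + 420 = 21205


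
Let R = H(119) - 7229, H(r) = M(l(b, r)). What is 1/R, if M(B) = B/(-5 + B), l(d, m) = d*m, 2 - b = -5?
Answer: -828/5984779 ≈ -0.00013835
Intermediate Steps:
b = 7 (b = 2 - 1*(-5) = 2 + 5 = 7)
H(r) = 7*r/(-5 + 7*r) (H(r) = (7*r)/(-5 + 7*r) = 7*r/(-5 + 7*r))
R = -5984779/828 (R = 7*119/(-5 + 7*119) - 7229 = 7*119/(-5 + 833) - 7229 = 7*119/828 - 7229 = 7*119*(1/828) - 7229 = 833/828 - 7229 = -5984779/828 ≈ -7228.0)
1/R = 1/(-5984779/828) = -828/5984779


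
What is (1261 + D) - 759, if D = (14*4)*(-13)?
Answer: -226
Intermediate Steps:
D = -728 (D = 56*(-13) = -728)
(1261 + D) - 759 = (1261 - 728) - 759 = 533 - 759 = -226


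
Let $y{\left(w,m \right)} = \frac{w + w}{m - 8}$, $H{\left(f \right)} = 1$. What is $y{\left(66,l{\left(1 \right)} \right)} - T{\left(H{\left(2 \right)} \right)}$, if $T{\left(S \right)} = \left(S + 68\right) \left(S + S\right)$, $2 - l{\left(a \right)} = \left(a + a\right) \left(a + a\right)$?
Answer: $- \frac{756}{5} \approx -151.2$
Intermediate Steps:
$l{\left(a \right)} = 2 - 4 a^{2}$ ($l{\left(a \right)} = 2 - \left(a + a\right) \left(a + a\right) = 2 - 2 a 2 a = 2 - 4 a^{2}$)
$T{\left(S \right)} = 2 S \left(68 + S\right)$ ($T{\left(S \right)} = \left(68 + S\right) 2 S = 2 S \left(68 + S\right)$)
$y{\left(w,m \right)} = \frac{2 w}{-8 + m}$
$y{\left(66,l{\left(1 \right)} \right)} - T{\left(H{\left(2 \right)} \right)} = 2 \cdot 66 \frac{1}{-8 + \left(2 - 4 \cdot 1^{2}\right)} - 2 \cdot 1 \left(68 + 1\right) = 2 \cdot 66 \frac{1}{-8 + \left(2 - 4\right)} - 2 \cdot 1 \cdot 69 = 2 \cdot 66 \frac{1}{-8 + \left(2 - 4\right)} - 138 = 2 \cdot 66 \frac{1}{-8 - 2} - 138 = 2 \cdot 66 \frac{1}{-10} - 138 = 2 \cdot 66 \left(- \frac{1}{10}\right) - 138 = - \frac{66}{5} - 138 = - \frac{756}{5}$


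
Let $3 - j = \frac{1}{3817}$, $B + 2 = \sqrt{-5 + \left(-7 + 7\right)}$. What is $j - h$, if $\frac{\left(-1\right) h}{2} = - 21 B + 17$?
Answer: $\frac{461856}{3817} - 42 i \sqrt{5} \approx 121.0 - 93.915 i$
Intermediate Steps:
$B = -2 + i \sqrt{5}$ ($B = -2 + \sqrt{-5 + \left(-7 + 7\right)} = -2 + \sqrt{-5 + 0} = -2 + \sqrt{-5} = -2 + i \sqrt{5} \approx -2.0 + 2.2361 i$)
$h = -118 + 42 i \sqrt{5}$ ($h = - 2 \left(- 21 \left(-2 + i \sqrt{5}\right) + 17\right) = - 2 \left(\left(42 - 21 i \sqrt{5}\right) + 17\right) = - 2 \left(59 - 21 i \sqrt{5}\right) = -118 + 42 i \sqrt{5} \approx -118.0 + 93.915 i$)
$j = \frac{11450}{3817}$ ($j = 3 - \frac{1}{3817} = \frac{11450}{3817} \approx 2.9997$)
$j - h = \frac{11450}{3817} - \left(-118 + 42 i \sqrt{5}\right) = \frac{11450}{3817} + \left(118 - 42 i \sqrt{5}\right) = \frac{461856}{3817} - 42 i \sqrt{5}$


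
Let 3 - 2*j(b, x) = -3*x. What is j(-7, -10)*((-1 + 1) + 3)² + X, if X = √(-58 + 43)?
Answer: -243/2 + I*√15 ≈ -121.5 + 3.873*I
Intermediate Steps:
j(b, x) = 3/2 + 3*x/2 (j(b, x) = 3/2 - (-3)*x/2 = 3/2 + 3*x/2)
X = I*√15 (X = √(-15) = I*√15 ≈ 3.873*I)
j(-7, -10)*((-1 + 1) + 3)² + X = (3/2 + (3/2)*(-10))*((-1 + 1) + 3)² + I*√15 = (3/2 - 15)*(0 + 3)² + I*√15 = -27/2*3² + I*√15 = -27/2*9 + I*√15 = -243/2 + I*√15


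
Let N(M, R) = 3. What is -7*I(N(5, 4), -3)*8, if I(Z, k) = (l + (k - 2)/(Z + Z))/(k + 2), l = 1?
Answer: 28/3 ≈ 9.3333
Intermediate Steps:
I(Z, k) = (1 + (-2 + k)/(2*Z))/(2 + k) (I(Z, k) = (1 + (k - 2)/(Z + Z))/(k + 2) = (1 + (-2 + k)/((2*Z)))/(2 + k) = (1 + (-2 + k)*(1/(2*Z)))/(2 + k) = (1 + (-2 + k)/(2*Z))/(2 + k))
-7*I(N(5, 4), -3)*8 = -7*(-1 + 3 + (½)*(-3))/(3*(2 - 3))*8 = -7*(-1 + 3 - 3/2)/(3*(-1))*8 = -7*(-1)/(3*2)*8 = -7*(-⅙)*8 = (7/6)*8 = 28/3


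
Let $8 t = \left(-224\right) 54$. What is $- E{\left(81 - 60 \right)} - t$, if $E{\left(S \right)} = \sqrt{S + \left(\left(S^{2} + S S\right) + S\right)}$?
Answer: $1512 - 2 \sqrt{231} \approx 1481.6$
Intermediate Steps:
$E{\left(S \right)} = \sqrt{2 S + 2 S^{2}}$ ($E{\left(S \right)} = \sqrt{S + \left(\left(S^{2} + S^{2}\right) + S\right)} = \sqrt{S + \left(2 S^{2} + S\right)} = \sqrt{S + \left(S + 2 S^{2}\right)} = \sqrt{2 S + 2 S^{2}}$)
$t = -1512$ ($t = \frac{\left(-224\right) 54}{8} = \frac{1}{8} \left(-12096\right) = -1512$)
$- E{\left(81 - 60 \right)} - t = - \sqrt{2} \sqrt{\left(81 - 60\right) \left(1 + \left(81 - 60\right)\right)} - -1512 = - \sqrt{2} \sqrt{\left(81 - 60\right) \left(1 + \left(81 - 60\right)\right)} + 1512 = - \sqrt{2} \sqrt{21 \left(1 + 21\right)} + 1512 = - \sqrt{2} \sqrt{21 \cdot 22} + 1512 = - \sqrt{2} \sqrt{462} + 1512 = - 2 \sqrt{231} + 1512 = 1512 - 2 \sqrt{231}$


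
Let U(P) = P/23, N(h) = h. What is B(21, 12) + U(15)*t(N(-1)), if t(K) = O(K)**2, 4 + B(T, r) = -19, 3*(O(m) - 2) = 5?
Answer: -982/69 ≈ -14.232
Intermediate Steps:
O(m) = 11/3 (O(m) = 2 + (1/3)*5 = 2 + 5/3 = 11/3)
B(T, r) = -23 (B(T, r) = -4 - 19 = -23)
U(P) = P/23 (U(P) = P*(1/23) = P/23)
t(K) = 121/9 (t(K) = (11/3)**2 = 121/9)
B(21, 12) + U(15)*t(N(-1)) = -23 + ((1/23)*15)*(121/9) = -23 + (15/23)*(121/9) = -23 + 605/69 = -982/69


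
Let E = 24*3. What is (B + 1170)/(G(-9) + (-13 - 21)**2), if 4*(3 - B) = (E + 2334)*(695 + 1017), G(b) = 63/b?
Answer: -342865/383 ≈ -895.21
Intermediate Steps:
E = 72
B = -1029765 (B = 3 - (72 + 2334)*(695 + 1017)/4 = 3 - 1203*1712/2 = 3 - 1/4*4119072 = 3 - 1029768 = -1029765)
(B + 1170)/(G(-9) + (-13 - 21)**2) = (-1029765 + 1170)/(63/(-9) + (-13 - 21)**2) = -1028595/(63*(-1/9) + (-34)**2) = -1028595/(-7 + 1156) = -1028595/1149 = -1028595*1/1149 = -342865/383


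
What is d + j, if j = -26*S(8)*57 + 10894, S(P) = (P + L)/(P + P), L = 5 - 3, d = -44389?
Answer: -137685/4 ≈ -34421.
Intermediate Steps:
L = 2
S(P) = (2 + P)/(2*P) (S(P) = (P + 2)/(P + P) = (2 + P)/((2*P)) = (2 + P)*(1/(2*P)) = (2 + P)/(2*P))
j = 39871/4 (j = -13*(2 + 8)/8*57 + 10894 = -13*10/8*57 + 10894 = -26*5/8*57 + 10894 = -65/4*57 + 10894 = -3705/4 + 10894 = 39871/4 ≈ 9967.8)
d + j = -44389 + 39871/4 = -137685/4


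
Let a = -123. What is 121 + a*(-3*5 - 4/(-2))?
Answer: 1720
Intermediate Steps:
121 + a*(-3*5 - 4/(-2)) = 121 - 123*(-3*5 - 4/(-2)) = 121 - 123*(-15 - 4*(-½)) = 121 - 123*(-15 + 2) = 121 - 123*(-13) = 121 + 1599 = 1720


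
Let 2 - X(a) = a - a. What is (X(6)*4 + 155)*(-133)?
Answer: -21679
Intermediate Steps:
X(a) = 2 (X(a) = 2 - (a - a) = 2 - 1*0 = 2 + 0 = 2)
(X(6)*4 + 155)*(-133) = (2*4 + 155)*(-133) = (8 + 155)*(-133) = 163*(-133) = -21679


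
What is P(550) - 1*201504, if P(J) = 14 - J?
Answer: -202040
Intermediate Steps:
P(550) - 1*201504 = (14 - 1*550) - 1*201504 = (14 - 550) - 201504 = -536 - 201504 = -202040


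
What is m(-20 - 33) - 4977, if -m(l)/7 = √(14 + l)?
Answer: -4977 - 7*I*√39 ≈ -4977.0 - 43.715*I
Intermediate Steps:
m(l) = -7*√(14 + l)
m(-20 - 33) - 4977 = -7*√(14 + (-20 - 33)) - 4977 = -7*√(14 - 53) - 4977 = -7*I*√39 - 4977 = -4977 - 7*I*√39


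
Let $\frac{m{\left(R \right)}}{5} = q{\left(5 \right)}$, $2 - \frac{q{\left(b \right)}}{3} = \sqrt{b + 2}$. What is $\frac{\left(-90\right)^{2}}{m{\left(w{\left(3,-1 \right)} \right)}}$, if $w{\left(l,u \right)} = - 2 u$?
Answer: $-360 - 180 \sqrt{7} \approx -836.24$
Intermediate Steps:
$q{\left(b \right)} = 6 - 3 \sqrt{2 + b}$ ($q{\left(b \right)} = 6 - 3 \sqrt{b + 2} = 6 - 3 \sqrt{2 + b}$)
$m{\left(R \right)} = 30 - 15 \sqrt{7}$ ($m{\left(R \right)} = 5 \left(6 - 3 \sqrt{2 + 5}\right) = 5 \left(6 - 3 \sqrt{7}\right) = 30 - 15 \sqrt{7}$)
$\frac{\left(-90\right)^{2}}{m{\left(w{\left(3,-1 \right)} \right)}} = \frac{\left(-90\right)^{2}}{30 - 15 \sqrt{7}} = \frac{8100}{30 - 15 \sqrt{7}}$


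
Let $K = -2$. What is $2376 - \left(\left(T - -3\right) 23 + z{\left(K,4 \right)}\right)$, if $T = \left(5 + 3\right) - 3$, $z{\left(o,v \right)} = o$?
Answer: $2194$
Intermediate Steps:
$T = 5$ ($T = 8 - 3 = 5$)
$2376 - \left(\left(T - -3\right) 23 + z{\left(K,4 \right)}\right) = 2376 - \left(\left(5 - -3\right) 23 - 2\right) = 2376 - \left(\left(5 + 3\right) 23 - 2\right) = 2376 - \left(8 \cdot 23 - 2\right) = 2376 - \left(184 - 2\right) = 2376 - 182 = 2194$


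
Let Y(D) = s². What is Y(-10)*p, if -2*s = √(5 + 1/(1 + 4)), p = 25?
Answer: 65/2 ≈ 32.500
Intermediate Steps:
s = -√130/10 (s = -√(5 + 1/(1 + 4))/2 = -√(5 + 1/5)/2 = -√(5 + ⅕)/2 = -√130/10 ≈ -1.1402)
Y(D) = 13/10 (Y(D) = (-√130/10)² = 13/10)
Y(-10)*p = (13/10)*25 = 65/2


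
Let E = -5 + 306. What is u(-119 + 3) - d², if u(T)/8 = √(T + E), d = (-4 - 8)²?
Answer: -20736 + 8*√185 ≈ -20627.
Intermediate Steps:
E = 301
d = 144 (d = (-12)² = 144)
u(T) = 8*√(301 + T) (u(T) = 8*√(T + 301) = 8*√(301 + T))
u(-119 + 3) - d² = 8*√(301 + (-119 + 3)) - 1*144² = 8*√(301 - 116) - 1*20736 = 8*√185 - 20736 = -20736 + 8*√185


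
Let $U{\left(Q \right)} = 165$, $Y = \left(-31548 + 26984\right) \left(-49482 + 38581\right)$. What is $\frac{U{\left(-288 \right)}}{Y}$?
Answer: $\frac{15}{4522924} \approx 3.3164 \cdot 10^{-6}$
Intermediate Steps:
$Y = 49752164$ ($Y = \left(-4564\right) \left(-10901\right) = 49752164$)
$\frac{U{\left(-288 \right)}}{Y} = \frac{165}{49752164} = 165 \cdot \frac{1}{49752164} = \frac{15}{4522924}$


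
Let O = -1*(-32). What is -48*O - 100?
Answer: -1636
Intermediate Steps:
O = 32
-48*O - 100 = -48*32 - 100 = -1536 - 100 = -1636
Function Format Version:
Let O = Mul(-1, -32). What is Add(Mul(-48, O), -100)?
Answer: -1636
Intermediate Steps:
O = 32
Add(Mul(-48, O), -100) = Add(Mul(-48, 32), -100) = Add(-1536, -100) = -1636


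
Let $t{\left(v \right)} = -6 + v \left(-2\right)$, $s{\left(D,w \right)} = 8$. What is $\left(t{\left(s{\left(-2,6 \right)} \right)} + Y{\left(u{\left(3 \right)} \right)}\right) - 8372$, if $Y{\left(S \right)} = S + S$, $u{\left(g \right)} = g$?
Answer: $-8388$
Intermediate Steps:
$t{\left(v \right)} = -6 - 2 v$
$Y{\left(S \right)} = 2 S$
$\left(t{\left(s{\left(-2,6 \right)} \right)} + Y{\left(u{\left(3 \right)} \right)}\right) - 8372 = \left(\left(-6 - 16\right) + 2 \cdot 3\right) - 8372 = \left(\left(-6 - 16\right) + 6\right) - 8372 = \left(-22 + 6\right) - 8372 = -16 - 8372 = -8388$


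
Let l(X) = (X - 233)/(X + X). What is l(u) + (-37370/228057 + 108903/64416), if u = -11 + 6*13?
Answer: 94473618607/328088273568 ≈ 0.28795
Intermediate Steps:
u = 67 (u = -11 + 78 = 67)
l(X) = (-233 + X)/(2*X) (l(X) = (-233 + X)/((2*X)) = (-233 + X)*(1/(2*X)) = (-233 + X)/(2*X))
l(u) + (-37370/228057 + 108903/64416) = (1/2)*(-233 + 67)/67 + (-37370/228057 + 108903/64416) = (1/2)*(1/67)*(-166) + (-37370*1/228057 + 108903*(1/64416)) = -83/67 + (-37370/228057 + 36301/21472) = -83/67 + 7476288517/4896839904 = 94473618607/328088273568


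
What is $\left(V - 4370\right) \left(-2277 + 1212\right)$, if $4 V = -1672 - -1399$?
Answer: $\frac{18906945}{4} \approx 4.7267 \cdot 10^{6}$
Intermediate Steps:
$V = - \frac{273}{4}$ ($V = \frac{-1672 - -1399}{4} = \frac{-1672 + 1399}{4} = \frac{1}{4} \left(-273\right) = - \frac{273}{4} \approx -68.25$)
$\left(V - 4370\right) \left(-2277 + 1212\right) = \left(- \frac{273}{4} - 4370\right) \left(-2277 + 1212\right) = \left(- \frac{17753}{4}\right) \left(-1065\right) = \frac{18906945}{4}$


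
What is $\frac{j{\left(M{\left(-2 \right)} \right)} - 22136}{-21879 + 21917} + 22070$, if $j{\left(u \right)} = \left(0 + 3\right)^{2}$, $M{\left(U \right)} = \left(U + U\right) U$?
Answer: $\frac{816533}{38} \approx 21488.0$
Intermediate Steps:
$M{\left(U \right)} = 2 U^{2}$ ($M{\left(U \right)} = 2 U U = 2 U^{2}$)
$j{\left(u \right)} = 9$ ($j{\left(u \right)} = 3^{2} = 9$)
$\frac{j{\left(M{\left(-2 \right)} \right)} - 22136}{-21879 + 21917} + 22070 = \frac{9 - 22136}{-21879 + 21917} + 22070 = - \frac{22127}{38} + 22070 = \frac{816533}{38}$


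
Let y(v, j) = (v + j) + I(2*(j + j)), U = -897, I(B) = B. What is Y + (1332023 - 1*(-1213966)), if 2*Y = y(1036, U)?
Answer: 5088529/2 ≈ 2.5443e+6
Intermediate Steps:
y(v, j) = v + 5*j (y(v, j) = (v + j) + 2*(j + j) = (j + v) + 2*(2*j) = (j + v) + 4*j = v + 5*j)
Y = -3449/2 (Y = (1036 + 5*(-897))/2 = (1036 - 4485)/2 = (½)*(-3449) = -3449/2 ≈ -1724.5)
Y + (1332023 - 1*(-1213966)) = -3449/2 + (1332023 - 1*(-1213966)) = -3449/2 + (1332023 + 1213966) = -3449/2 + 2545989 = 5088529/2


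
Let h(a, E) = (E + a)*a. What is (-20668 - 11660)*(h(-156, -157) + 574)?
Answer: -1597067856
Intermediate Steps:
h(a, E) = a*(E + a)
(-20668 - 11660)*(h(-156, -157) + 574) = (-20668 - 11660)*(-156*(-157 - 156) + 574) = -32328*(-156*(-313) + 574) = -32328*(48828 + 574) = -32328*49402 = -1597067856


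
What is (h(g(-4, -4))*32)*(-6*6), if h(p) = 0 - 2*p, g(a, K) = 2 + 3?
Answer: 11520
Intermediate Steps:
g(a, K) = 5
h(p) = -2*p
(h(g(-4, -4))*32)*(-6*6) = (-2*5*32)*(-6*6) = -10*32*(-36) = -320*(-36) = 11520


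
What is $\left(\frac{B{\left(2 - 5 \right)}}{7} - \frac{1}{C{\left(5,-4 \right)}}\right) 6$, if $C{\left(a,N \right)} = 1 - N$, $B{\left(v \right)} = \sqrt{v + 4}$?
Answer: $- \frac{12}{35} \approx -0.34286$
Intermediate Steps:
$B{\left(v \right)} = \sqrt{4 + v}$
$\left(\frac{B{\left(2 - 5 \right)}}{7} - \frac{1}{C{\left(5,-4 \right)}}\right) 6 = \left(\frac{\sqrt{4 + \left(2 - 5\right)}}{7} - \frac{1}{1 - -4}\right) 6 = \left(\sqrt{4 - 3} \cdot \frac{1}{7} - \frac{1}{1 + 4}\right) 6 = \left(\sqrt{1} \cdot \frac{1}{7} - \frac{1}{5}\right) 6 = \left(1 \cdot \frac{1}{7} - \frac{1}{5}\right) 6 = \left(\frac{1}{7} - \frac{1}{5}\right) 6 = \left(- \frac{2}{35}\right) 6 = - \frac{12}{35}$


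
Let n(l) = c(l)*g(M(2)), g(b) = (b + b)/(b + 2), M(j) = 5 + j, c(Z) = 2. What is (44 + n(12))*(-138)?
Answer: -19504/3 ≈ -6501.3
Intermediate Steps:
g(b) = 2*b/(2 + b) (g(b) = (2*b)/(2 + b) = 2*b/(2 + b))
n(l) = 28/9 (n(l) = 2*(2*(5 + 2)/(2 + (5 + 2))) = 2*(2*7/(2 + 7)) = 2*(2*7/9) = 2*(2*7*(1/9)) = 2*(14/9) = 28/9)
(44 + n(12))*(-138) = (44 + 28/9)*(-138) = (424/9)*(-138) = -19504/3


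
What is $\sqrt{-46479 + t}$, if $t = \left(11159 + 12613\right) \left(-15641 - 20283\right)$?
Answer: $3 i \sqrt{94892423} \approx 29224.0 i$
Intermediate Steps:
$t = -853985328$ ($t = 23772 \left(-35924\right) = -853985328$)
$\sqrt{-46479 + t} = \sqrt{-46479 - 853985328} = \sqrt{-854031807} = 3 i \sqrt{94892423}$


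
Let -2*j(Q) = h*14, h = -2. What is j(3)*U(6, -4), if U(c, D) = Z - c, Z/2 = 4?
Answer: 28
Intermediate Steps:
j(Q) = 14 (j(Q) = -(-1)*14 = -1/2*(-28) = 14)
Z = 8 (Z = 2*4 = 8)
U(c, D) = 8 - c
j(3)*U(6, -4) = 14*(8 - 1*6) = 14*(8 - 6) = 14*2 = 28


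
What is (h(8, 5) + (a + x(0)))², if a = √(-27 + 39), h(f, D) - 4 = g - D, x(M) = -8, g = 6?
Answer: 21 - 12*√3 ≈ 0.21539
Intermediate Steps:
h(f, D) = 10 - D (h(f, D) = 4 + (6 - D) = 10 - D)
a = 2*√3 (a = √12 = 2*√3 ≈ 3.4641)
(h(8, 5) + (a + x(0)))² = ((10 - 1*5) + (2*√3 - 8))² = ((10 - 5) + (-8 + 2*√3))² = (5 + (-8 + 2*√3))² = (-3 + 2*√3)²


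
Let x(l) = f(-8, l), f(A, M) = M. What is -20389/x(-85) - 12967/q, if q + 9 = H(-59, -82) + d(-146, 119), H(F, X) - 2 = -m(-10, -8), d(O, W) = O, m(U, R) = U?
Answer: 4017822/12155 ≈ 330.55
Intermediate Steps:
x(l) = l
H(F, X) = 12 (H(F, X) = 2 - 1*(-10) = 2 + 10 = 12)
q = -143 (q = -9 + (12 - 146) = -9 - 134 = -143)
-20389/x(-85) - 12967/q = -20389/(-85) - 12967/(-143) = -20389*(-1/85) - 12967*(-1/143) = 20389/85 + 12967/143 = 4017822/12155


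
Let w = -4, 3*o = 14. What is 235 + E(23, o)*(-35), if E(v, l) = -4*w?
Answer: -325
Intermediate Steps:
o = 14/3 (o = (1/3)*14 = 14/3 ≈ 4.6667)
E(v, l) = 16 (E(v, l) = -4*(-4) = 16)
235 + E(23, o)*(-35) = 235 + 16*(-35) = 235 - 560 = -325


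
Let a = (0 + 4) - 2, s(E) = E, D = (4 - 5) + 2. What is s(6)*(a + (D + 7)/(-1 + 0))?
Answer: -36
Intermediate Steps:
D = 1 (D = -1 + 2 = 1)
a = 2 (a = 4 - 2 = 2)
s(6)*(a + (D + 7)/(-1 + 0)) = 6*(2 + (1 + 7)/(-1 + 0)) = 6*(2 + 8/(-1)) = 6*(2 + 8*(-1)) = 6*(2 - 8) = 6*(-6) = -36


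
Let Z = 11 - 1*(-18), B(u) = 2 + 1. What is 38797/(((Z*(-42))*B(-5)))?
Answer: -38797/3654 ≈ -10.618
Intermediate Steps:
B(u) = 3
Z = 29 (Z = 11 + 18 = 29)
38797/(((Z*(-42))*B(-5))) = 38797/(((29*(-42))*3)) = 38797/((-1218*3)) = 38797/(-3654) = 38797*(-1/3654) = -38797/3654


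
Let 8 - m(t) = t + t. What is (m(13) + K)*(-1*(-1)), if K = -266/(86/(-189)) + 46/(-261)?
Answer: 6356765/11223 ≈ 566.41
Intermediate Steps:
m(t) = 8 - 2*t (m(t) = 8 - (t + t) = 8 - 2*t)
K = 6558779/11223 (K = -266/(86*(-1/189)) + 46*(-1/261) = -266/(-86/189) - 46/261 = -266*(-189/86) - 46/261 = 25137/43 - 46/261 = 6558779/11223 ≈ 584.41)
(m(13) + K)*(-1*(-1)) = ((8 - 2*13) + 6558779/11223)*(-1*(-1)) = ((8 - 26) + 6558779/11223)*1 = (-18 + 6558779/11223)*1 = (6356765/11223)*1 = 6356765/11223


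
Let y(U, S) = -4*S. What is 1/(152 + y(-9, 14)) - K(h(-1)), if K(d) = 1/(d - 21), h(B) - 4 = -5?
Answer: 59/1056 ≈ 0.055871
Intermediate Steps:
h(B) = -1 (h(B) = 4 - 5 = -1)
K(d) = 1/(-21 + d)
1/(152 + y(-9, 14)) - K(h(-1)) = 1/(152 - 4*14) - 1/(-21 - 1) = 1/(152 - 56) - 1/(-22) = 1/96 - 1*(-1/22) = 1/96 + 1/22 = 59/1056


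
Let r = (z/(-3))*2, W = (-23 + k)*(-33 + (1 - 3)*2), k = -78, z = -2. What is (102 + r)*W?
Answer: 1158470/3 ≈ 3.8616e+5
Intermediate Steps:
W = 3737 (W = (-23 - 78)*(-33 + (1 - 3)*2) = -101*(-33 - 2*2) = -101*(-33 - 4) = -101*(-37) = 3737)
r = 4/3 (r = (-2/(-3))*2 = -⅓*(-2)*2 = (⅔)*2 = 4/3 ≈ 1.3333)
(102 + r)*W = (102 + 4/3)*3737 = (310/3)*3737 = 1158470/3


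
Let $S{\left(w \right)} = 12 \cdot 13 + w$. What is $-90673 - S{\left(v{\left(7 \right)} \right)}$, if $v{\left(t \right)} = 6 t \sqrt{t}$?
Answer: $-90829 - 42 \sqrt{7} \approx -90940.0$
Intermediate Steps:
$v{\left(t \right)} = 6 t^{\frac{3}{2}}$
$S{\left(w \right)} = 156 + w$
$-90673 - S{\left(v{\left(7 \right)} \right)} = -90673 - \left(156 + 6 \cdot 7^{\frac{3}{2}}\right) = -90673 - \left(156 + 6 \cdot 7 \sqrt{7}\right) = -90673 - \left(156 + 42 \sqrt{7}\right) = -90829 - 42 \sqrt{7}$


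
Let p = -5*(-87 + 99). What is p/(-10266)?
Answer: 10/1711 ≈ 0.0058445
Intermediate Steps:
p = -60 (p = -5*12 = -60)
p/(-10266) = -60/(-10266) = -60*(-1/10266) = 10/1711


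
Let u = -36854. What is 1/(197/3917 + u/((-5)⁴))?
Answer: -2448125/144233993 ≈ -0.016973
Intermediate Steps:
1/(197/3917 + u/((-5)⁴)) = 1/(197/3917 - 36854/((-5)⁴)) = 1/(197*(1/3917) - 36854/625) = 1/(197/3917 - 36854*1/625) = 1/(197/3917 - 36854/625) = 1/(-144233993/2448125) = -2448125/144233993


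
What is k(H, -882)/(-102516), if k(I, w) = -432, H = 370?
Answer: 36/8543 ≈ 0.0042140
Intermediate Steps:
k(H, -882)/(-102516) = -432/(-102516) = -432*(-1/102516) = 36/8543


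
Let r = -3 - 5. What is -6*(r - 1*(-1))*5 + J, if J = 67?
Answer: 277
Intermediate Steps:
r = -8
-6*(r - 1*(-1))*5 + J = -6*(-8 - 1*(-1))*5 + 67 = -6*(-8 + 1)*5 + 67 = -6*(-7)*5 + 67 = 42*5 + 67 = 210 + 67 = 277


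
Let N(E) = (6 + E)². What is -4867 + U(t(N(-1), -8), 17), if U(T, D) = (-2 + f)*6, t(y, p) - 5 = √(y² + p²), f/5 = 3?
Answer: -4789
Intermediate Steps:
f = 15 (f = 5*3 = 15)
t(y, p) = 5 + √(p² + y²) (t(y, p) = 5 + √(y² + p²) = 5 + √(p² + y²))
U(T, D) = 78 (U(T, D) = (-2 + 15)*6 = 13*6 = 78)
-4867 + U(t(N(-1), -8), 17) = -4867 + 78 = -4789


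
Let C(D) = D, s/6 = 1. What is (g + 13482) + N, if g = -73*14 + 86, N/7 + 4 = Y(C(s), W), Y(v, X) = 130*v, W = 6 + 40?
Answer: 17978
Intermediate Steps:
s = 6 (s = 6*1 = 6)
W = 46
N = 5432 (N = -28 + 7*(130*6) = -28 + 7*780 = -28 + 5460 = 5432)
g = -936 (g = -1022 + 86 = -936)
(g + 13482) + N = (-936 + 13482) + 5432 = 12546 + 5432 = 17978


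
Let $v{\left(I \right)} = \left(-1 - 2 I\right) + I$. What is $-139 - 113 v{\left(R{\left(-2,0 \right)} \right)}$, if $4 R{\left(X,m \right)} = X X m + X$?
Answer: $- \frac{165}{2} \approx -82.5$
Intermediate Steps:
$R{\left(X,m \right)} = \frac{X}{4} + \frac{m X^{2}}{4}$ ($R{\left(X,m \right)} = \frac{X X m + X}{4} = \frac{X^{2} m + X}{4} = \frac{m X^{2} + X}{4} = \frac{X + m X^{2}}{4} = \frac{X}{4} + \frac{m X^{2}}{4}$)
$v{\left(I \right)} = -1 - I$
$-139 - 113 v{\left(R{\left(-2,0 \right)} \right)} = -139 - 113 \left(-1 - \frac{1}{4} \left(-2\right) \left(1 - 0\right)\right) = -139 - 113 \left(-1 - \frac{1}{4} \left(-2\right) \left(1 + 0\right)\right) = -139 - 113 \left(-1 - \frac{1}{4} \left(-2\right) 1\right) = -139 - 113 \left(-1 - - \frac{1}{2}\right) = -139 - 113 \left(-1 + \frac{1}{2}\right) = -139 - - \frac{113}{2} = -139 + \frac{113}{2} = - \frac{165}{2}$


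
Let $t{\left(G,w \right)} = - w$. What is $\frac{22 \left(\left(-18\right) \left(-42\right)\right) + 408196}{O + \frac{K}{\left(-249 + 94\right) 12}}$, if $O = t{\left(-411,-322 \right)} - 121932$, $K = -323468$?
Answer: $- \frac{197545020}{56467783} \approx -3.4984$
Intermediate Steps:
$O = -121610$ ($O = \left(-1\right) \left(-322\right) - 121932 = 322 - 121932 = -121610$)
$\frac{22 \left(\left(-18\right) \left(-42\right)\right) + 408196}{O + \frac{K}{\left(-249 + 94\right) 12}} = \frac{22 \left(\left(-18\right) \left(-42\right)\right) + 408196}{-121610 - \frac{323468}{\left(-249 + 94\right) 12}} = \frac{22 \cdot 756 + 408196}{-121610 - \frac{323468}{\left(-155\right) 12}} = \frac{16632 + 408196}{-121610 - \frac{323468}{-1860}} = \frac{424828}{-121610 - - \frac{80867}{465}} = \frac{424828}{-121610 + \frac{80867}{465}} = \frac{424828}{- \frac{56467783}{465}} = 424828 \left(- \frac{465}{56467783}\right) = - \frac{197545020}{56467783}$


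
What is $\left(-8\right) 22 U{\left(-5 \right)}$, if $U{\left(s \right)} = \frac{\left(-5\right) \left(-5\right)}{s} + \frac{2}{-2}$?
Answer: $1056$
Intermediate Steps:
$U{\left(s \right)} = -1 + \frac{25}{s}$ ($U{\left(s \right)} = \frac{25}{s} + 2 \left(- \frac{1}{2}\right) = \frac{25}{s} - 1 = -1 + \frac{25}{s}$)
$\left(-8\right) 22 U{\left(-5 \right)} = \left(-8\right) 22 \frac{25 - -5}{-5} = - 176 \left(- \frac{25 + 5}{5}\right) = - 176 \left(\left(- \frac{1}{5}\right) 30\right) = \left(-176\right) \left(-6\right) = 1056$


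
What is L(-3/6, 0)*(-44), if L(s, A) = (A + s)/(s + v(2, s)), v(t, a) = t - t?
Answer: -44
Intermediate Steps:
v(t, a) = 0
L(s, A) = (A + s)/s (L(s, A) = (A + s)/(s + 0) = (A + s)/s)
L(-3/6, 0)*(-44) = ((0 - 3/6)/((-3/6)))*(-44) = ((0 - 3*⅙)/((-3*⅙)))*(-44) = ((0 - ½)/(-½))*(-44) = -2*(-½)*(-44) = 1*(-44) = -44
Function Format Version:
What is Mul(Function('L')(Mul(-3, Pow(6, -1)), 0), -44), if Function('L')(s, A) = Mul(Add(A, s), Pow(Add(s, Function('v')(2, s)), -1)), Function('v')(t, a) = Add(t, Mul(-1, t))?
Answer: -44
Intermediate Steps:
Function('v')(t, a) = 0
Function('L')(s, A) = Mul(Pow(s, -1), Add(A, s)) (Function('L')(s, A) = Mul(Add(A, s), Pow(Add(s, 0), -1)) = Mul(Add(A, s), Pow(s, -1)) = Mul(Pow(s, -1), Add(A, s)))
Mul(Function('L')(Mul(-3, Pow(6, -1)), 0), -44) = Mul(Mul(Pow(Mul(-3, Pow(6, -1)), -1), Add(0, Mul(-3, Pow(6, -1)))), -44) = Mul(Mul(Pow(Mul(-3, Rational(1, 6)), -1), Add(0, Mul(-3, Rational(1, 6)))), -44) = Mul(Mul(Pow(Rational(-1, 2), -1), Add(0, Rational(-1, 2))), -44) = Mul(Mul(-2, Rational(-1, 2)), -44) = Mul(1, -44) = -44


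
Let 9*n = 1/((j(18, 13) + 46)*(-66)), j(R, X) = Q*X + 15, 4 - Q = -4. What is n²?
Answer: 1/9605960100 ≈ 1.0410e-10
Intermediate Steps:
Q = 8 (Q = 4 - 1*(-4) = 4 + 4 = 8)
j(R, X) = 15 + 8*X (j(R, X) = 8*X + 15 = 15 + 8*X)
n = -1/98010 (n = (1/(((15 + 8*13) + 46)*(-66)))/9 = (-1/66/((15 + 104) + 46))/9 = (-1/66/(119 + 46))/9 = (-1/66/165)/9 = ((1/165)*(-1/66))/9 = (⅑)*(-1/10890) = -1/98010 ≈ -1.0203e-5)
n² = (-1/98010)² = 1/9605960100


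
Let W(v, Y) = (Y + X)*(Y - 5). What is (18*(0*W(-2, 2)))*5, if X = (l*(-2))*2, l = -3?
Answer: 0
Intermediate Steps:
X = 12 (X = -3*(-2)*2 = 6*2 = 12)
W(v, Y) = (-5 + Y)*(12 + Y) (W(v, Y) = (Y + 12)*(Y - 5) = (12 + Y)*(-5 + Y) = (-5 + Y)*(12 + Y))
(18*(0*W(-2, 2)))*5 = (18*(0*(-60 + 2**2 + 7*2)))*5 = (18*(0*(-60 + 4 + 14)))*5 = (18*(0*(-42)))*5 = (18*0)*5 = 0*5 = 0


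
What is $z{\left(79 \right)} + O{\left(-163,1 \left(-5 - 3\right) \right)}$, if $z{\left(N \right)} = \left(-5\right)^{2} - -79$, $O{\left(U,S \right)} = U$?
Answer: $-59$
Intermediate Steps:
$z{\left(N \right)} = 104$ ($z{\left(N \right)} = 25 + 79 = 104$)
$z{\left(79 \right)} + O{\left(-163,1 \left(-5 - 3\right) \right)} = 104 - 163 = -59$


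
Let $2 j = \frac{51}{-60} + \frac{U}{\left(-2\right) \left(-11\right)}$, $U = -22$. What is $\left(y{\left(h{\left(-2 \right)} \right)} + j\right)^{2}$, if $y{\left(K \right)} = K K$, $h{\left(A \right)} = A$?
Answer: $\frac{15129}{1600} \approx 9.4556$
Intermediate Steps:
$j = - \frac{37}{40}$ ($j = \frac{\frac{51}{-60} - \frac{22}{\left(-2\right) \left(-11\right)}}{2} = \frac{51 \left(- \frac{1}{60}\right) - \frac{22}{22}}{2} = \frac{- \frac{17}{20} - 1}{2} = \frac{1}{2} \left(- \frac{37}{20}\right) = - \frac{37}{40} \approx -0.925$)
$y{\left(K \right)} = K^{2}$
$\left(y{\left(h{\left(-2 \right)} \right)} + j\right)^{2} = \left(\left(-2\right)^{2} - \frac{37}{40}\right)^{2} = \left(4 - \frac{37}{40}\right)^{2} = \left(\frac{123}{40}\right)^{2} = \frac{15129}{1600}$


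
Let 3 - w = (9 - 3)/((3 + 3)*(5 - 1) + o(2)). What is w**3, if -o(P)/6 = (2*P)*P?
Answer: 2197/64 ≈ 34.328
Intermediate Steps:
o(P) = -12*P**2 (o(P) = -6*2*P*P = -12*P**2)
w = 13/4 (w = 3 - (9 - 3)/((3 + 3)*(5 - 1) - 12*2**2) = 3 - 6/(6*4 - 12*4) = 3 - 6/(24 - 48) = 3 - 6/(-24) = 3 - 6*(-1)/24 = 3 - 1*(-1/4) = 3 + 1/4 = 13/4 ≈ 3.2500)
w**3 = (13/4)**3 = 2197/64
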